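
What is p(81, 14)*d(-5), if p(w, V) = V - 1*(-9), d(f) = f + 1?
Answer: -92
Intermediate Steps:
d(f) = 1 + f
p(w, V) = 9 + V (p(w, V) = V + 9 = 9 + V)
p(81, 14)*d(-5) = (9 + 14)*(1 - 5) = 23*(-4) = -92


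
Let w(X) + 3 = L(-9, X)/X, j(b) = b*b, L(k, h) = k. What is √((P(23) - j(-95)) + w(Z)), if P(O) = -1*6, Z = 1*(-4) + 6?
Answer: I*√36154/2 ≈ 95.071*I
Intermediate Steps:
j(b) = b²
Z = 2 (Z = -4 + 6 = 2)
P(O) = -6
w(X) = -3 - 9/X
√((P(23) - j(-95)) + w(Z)) = √((-6 - 1*(-95)²) + (-3 - 9/2)) = √((-6 - 1*9025) + (-3 - 9*½)) = √((-6 - 9025) + (-3 - 9/2)) = √(-9031 - 15/2) = √(-18077/2) = I*√36154/2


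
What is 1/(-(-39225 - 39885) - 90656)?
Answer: -1/11546 ≈ -8.6610e-5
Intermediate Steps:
1/(-(-39225 - 39885) - 90656) = 1/(-1*(-79110) - 90656) = 1/(79110 - 90656) = 1/(-11546) = -1/11546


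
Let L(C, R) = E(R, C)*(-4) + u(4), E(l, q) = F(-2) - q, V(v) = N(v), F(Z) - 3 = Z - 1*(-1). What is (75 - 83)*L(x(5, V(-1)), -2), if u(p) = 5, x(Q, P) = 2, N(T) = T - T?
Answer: -40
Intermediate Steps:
F(Z) = 4 + Z (F(Z) = 3 + (Z - 1*(-1)) = 3 + (Z + 1) = 3 + (1 + Z) = 4 + Z)
N(T) = 0
V(v) = 0
E(l, q) = 2 - q (E(l, q) = (4 - 2) - q = 2 - q)
L(C, R) = -3 + 4*C (L(C, R) = (2 - C)*(-4) + 5 = (-8 + 4*C) + 5 = -3 + 4*C)
(75 - 83)*L(x(5, V(-1)), -2) = (75 - 83)*(-3 + 4*2) = -8*(-3 + 8) = -8*5 = -40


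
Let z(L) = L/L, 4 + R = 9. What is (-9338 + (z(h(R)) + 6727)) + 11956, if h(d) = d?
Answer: 9346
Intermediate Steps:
R = 5 (R = -4 + 9 = 5)
z(L) = 1
(-9338 + (z(h(R)) + 6727)) + 11956 = (-9338 + (1 + 6727)) + 11956 = (-9338 + 6728) + 11956 = -2610 + 11956 = 9346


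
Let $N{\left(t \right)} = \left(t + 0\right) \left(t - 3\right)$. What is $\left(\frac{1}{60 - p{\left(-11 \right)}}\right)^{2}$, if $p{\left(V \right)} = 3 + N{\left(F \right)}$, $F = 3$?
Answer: $\frac{1}{3249} \approx 0.00030779$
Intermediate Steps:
$N{\left(t \right)} = t \left(-3 + t\right)$
$p{\left(V \right)} = 3$ ($p{\left(V \right)} = 3 + 3 \left(-3 + 3\right) = 3 + 3 \cdot 0 = 3 + 0 = 3$)
$\left(\frac{1}{60 - p{\left(-11 \right)}}\right)^{2} = \left(\frac{1}{60 - 3}\right)^{2} = \left(\frac{1}{57}\right)^{2} = \frac{1}{3249}$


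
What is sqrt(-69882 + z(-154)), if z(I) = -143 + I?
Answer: I*sqrt(70179) ≈ 264.91*I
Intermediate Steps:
sqrt(-69882 + z(-154)) = sqrt(-69882 + (-143 - 154)) = sqrt(-69882 - 297) = sqrt(-70179) = I*sqrt(70179)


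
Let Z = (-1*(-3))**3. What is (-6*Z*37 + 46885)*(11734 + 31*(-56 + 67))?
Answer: 493758825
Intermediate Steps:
Z = 27 (Z = 3**3 = 27)
(-6*Z*37 + 46885)*(11734 + 31*(-56 + 67)) = (-6*27*37 + 46885)*(11734 + 31*(-56 + 67)) = (-162*37 + 46885)*(11734 + 31*11) = (-5994 + 46885)*(11734 + 341) = 40891*12075 = 493758825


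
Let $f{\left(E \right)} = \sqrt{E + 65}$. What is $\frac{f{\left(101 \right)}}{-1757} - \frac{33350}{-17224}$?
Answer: $\frac{16675}{8612} - \frac{\sqrt{166}}{1757} \approx 1.9289$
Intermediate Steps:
$f{\left(E \right)} = \sqrt{65 + E}$
$\frac{f{\left(101 \right)}}{-1757} - \frac{33350}{-17224} = \frac{\sqrt{65 + 101}}{-1757} - \frac{33350}{-17224} = \sqrt{166} \left(- \frac{1}{1757}\right) - - \frac{16675}{8612} = - \frac{\sqrt{166}}{1757} + \frac{16675}{8612} = \frac{16675}{8612} - \frac{\sqrt{166}}{1757}$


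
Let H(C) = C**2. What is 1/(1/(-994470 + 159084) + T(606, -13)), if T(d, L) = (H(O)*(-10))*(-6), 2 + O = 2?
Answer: -835386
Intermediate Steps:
O = 0 (O = -2 + 2 = 0)
T(d, L) = 0 (T(d, L) = (0**2*(-10))*(-6) = (0*(-10))*(-6) = 0*(-6) = 0)
1/(1/(-994470 + 159084) + T(606, -13)) = 1/(1/(-994470 + 159084) + 0) = 1/(1/(-835386) + 0) = 1/(-1/835386 + 0) = 1/(-1/835386) = -835386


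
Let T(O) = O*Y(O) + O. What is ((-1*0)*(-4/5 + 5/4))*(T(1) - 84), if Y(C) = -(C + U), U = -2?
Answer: 0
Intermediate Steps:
Y(C) = 2 - C (Y(C) = -(C - 2) = -(-2 + C) = 2 - C)
T(O) = O + O*(2 - O) (T(O) = O*(2 - O) + O = O + O*(2 - O))
((-1*0)*(-4/5 + 5/4))*(T(1) - 84) = ((-1*0)*(-4/5 + 5/4))*(1*(3 - 1*1) - 84) = (0*(-4*⅕ + 5*(¼)))*(1*(3 - 1) - 84) = (0*(-⅘ + 5/4))*(1*2 - 84) = (0*(9/20))*(2 - 84) = 0*(-82) = 0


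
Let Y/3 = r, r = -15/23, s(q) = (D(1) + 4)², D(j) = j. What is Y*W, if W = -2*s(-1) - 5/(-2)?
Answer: 4275/46 ≈ 92.935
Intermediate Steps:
s(q) = 25 (s(q) = (1 + 4)² = 5² = 25)
W = -95/2 (W = -2*25 - 5/(-2) = -50 - 5*(-½) = -50 + 5/2 = -95/2 ≈ -47.500)
r = -15/23 (r = -15*1/23 = -15/23 ≈ -0.65217)
Y = -45/23 (Y = 3*(-15/23) = -45/23 ≈ -1.9565)
Y*W = -45/23*(-95/2) = 4275/46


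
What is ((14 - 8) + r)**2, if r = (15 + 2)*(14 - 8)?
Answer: 11664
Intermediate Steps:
r = 102 (r = 17*6 = 102)
((14 - 8) + r)**2 = ((14 - 8) + 102)**2 = (6 + 102)**2 = 108**2 = 11664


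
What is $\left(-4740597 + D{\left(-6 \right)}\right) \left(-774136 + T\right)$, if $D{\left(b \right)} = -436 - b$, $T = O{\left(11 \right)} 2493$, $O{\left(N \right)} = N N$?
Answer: $2240054660041$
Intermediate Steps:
$O{\left(N \right)} = N^{2}$
$T = 301653$ ($T = 11^{2} \cdot 2493 = 121 \cdot 2493 = 301653$)
$\left(-4740597 + D{\left(-6 \right)}\right) \left(-774136 + T\right) = \left(-4740597 - 430\right) \left(-774136 + 301653\right) = \left(-4740597 + \left(-436 + 6\right)\right) \left(-472483\right) = \left(-4740597 - 430\right) \left(-472483\right) = \left(-4741027\right) \left(-472483\right) = 2240054660041$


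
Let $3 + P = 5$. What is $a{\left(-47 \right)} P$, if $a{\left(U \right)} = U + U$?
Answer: $-188$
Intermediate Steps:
$a{\left(U \right)} = 2 U$
$P = 2$ ($P = -3 + 5 = 2$)
$a{\left(-47 \right)} P = 2 \left(-47\right) 2 = \left(-94\right) 2 = -188$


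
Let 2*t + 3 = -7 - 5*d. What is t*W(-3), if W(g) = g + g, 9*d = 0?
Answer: 30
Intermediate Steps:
d = 0 (d = (⅑)*0 = 0)
W(g) = 2*g
t = -5 (t = -3/2 + (-7 - 5*0)/2 = -3/2 + (-7 + 0)/2 = -3/2 + (½)*(-7) = -3/2 - 7/2 = -5)
t*W(-3) = -10*(-3) = -5*(-6) = 30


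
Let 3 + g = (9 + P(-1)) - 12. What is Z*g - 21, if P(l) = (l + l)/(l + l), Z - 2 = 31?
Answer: -186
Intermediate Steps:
Z = 33 (Z = 2 + 31 = 33)
P(l) = 1 (P(l) = (2*l)/((2*l)) = (2*l)*(1/(2*l)) = 1)
g = -5 (g = -3 + ((9 + 1) - 12) = -3 + (10 - 12) = -3 - 2 = -5)
Z*g - 21 = 33*(-5) - 21 = -165 - 21 = -186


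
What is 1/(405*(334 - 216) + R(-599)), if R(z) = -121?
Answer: 1/47669 ≈ 2.0978e-5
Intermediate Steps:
1/(405*(334 - 216) + R(-599)) = 1/(405*(334 - 216) - 121) = 1/(405*118 - 121) = 1/(47790 - 121) = 1/47669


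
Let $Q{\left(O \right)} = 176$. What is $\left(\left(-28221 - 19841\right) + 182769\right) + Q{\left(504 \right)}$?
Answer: $134883$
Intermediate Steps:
$\left(\left(-28221 - 19841\right) + 182769\right) + Q{\left(504 \right)} = \left(\left(-28221 - 19841\right) + 182769\right) + 176 = \left(-48062 + 182769\right) + 176 = 134707 + 176 = 134883$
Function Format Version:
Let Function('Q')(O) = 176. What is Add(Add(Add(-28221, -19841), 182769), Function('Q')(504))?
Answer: 134883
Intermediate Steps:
Add(Add(Add(-28221, -19841), 182769), Function('Q')(504)) = Add(Add(Add(-28221, -19841), 182769), 176) = Add(Add(-48062, 182769), 176) = Add(134707, 176) = 134883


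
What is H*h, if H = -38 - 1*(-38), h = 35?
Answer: 0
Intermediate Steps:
H = 0 (H = -38 + 38 = 0)
H*h = 0*35 = 0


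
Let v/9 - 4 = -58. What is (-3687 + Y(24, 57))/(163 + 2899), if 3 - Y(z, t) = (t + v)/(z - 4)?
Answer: -73251/61240 ≈ -1.1961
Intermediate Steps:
v = -486 (v = 36 + 9*(-58) = 36 - 522 = -486)
Y(z, t) = 3 - (-486 + t)/(-4 + z) (Y(z, t) = 3 - (t - 486)/(z - 4) = 3 - (-486 + t)/(-4 + z))
(-3687 + Y(24, 57))/(163 + 2899) = (-3687 + (474 - 1*57 + 3*24)/(-4 + 24))/(163 + 2899) = (-3687 + (474 - 57 + 72)/20)/3062 = (-3687 + (1/20)*489)*(1/3062) = (-3687 + 489/20)*(1/3062) = -73251/20*1/3062 = -73251/61240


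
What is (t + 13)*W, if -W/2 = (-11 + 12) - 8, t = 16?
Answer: 406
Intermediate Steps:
W = 14 (W = -2*((-11 + 12) - 8) = -2*(1 - 8) = -2*(-7) = 14)
(t + 13)*W = (16 + 13)*14 = 29*14 = 406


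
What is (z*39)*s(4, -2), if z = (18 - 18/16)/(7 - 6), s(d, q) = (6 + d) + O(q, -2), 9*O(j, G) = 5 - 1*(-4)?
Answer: 57915/8 ≈ 7239.4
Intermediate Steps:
O(j, G) = 1 (O(j, G) = (5 - 1*(-4))/9 = (5 + 4)/9 = (1/9)*9 = 1)
s(d, q) = 7 + d (s(d, q) = (6 + d) + 1 = 7 + d)
z = 135/8 (z = (18 - 18*1/16)/1 = (18 - 9/8)*1 = (135/8)*1 = 135/8 ≈ 16.875)
(z*39)*s(4, -2) = ((135/8)*39)*(7 + 4) = (5265/8)*11 = 57915/8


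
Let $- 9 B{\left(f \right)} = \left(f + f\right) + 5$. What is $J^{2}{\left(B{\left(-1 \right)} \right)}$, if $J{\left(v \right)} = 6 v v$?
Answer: $\frac{4}{9} \approx 0.44444$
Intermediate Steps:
$B{\left(f \right)} = - \frac{5}{9} - \frac{2 f}{9}$ ($B{\left(f \right)} = - \frac{\left(f + f\right) + 5}{9} = - \frac{2 f + 5}{9} = - \frac{5 + 2 f}{9} = - \frac{5}{9} - \frac{2 f}{9}$)
$J{\left(v \right)} = 6 v^{2}$
$J^{2}{\left(B{\left(-1 \right)} \right)} = \left(6 \left(- \frac{5}{9} - - \frac{2}{9}\right)^{2}\right)^{2} = \left(6 \left(- \frac{5}{9} + \frac{2}{9}\right)^{2}\right)^{2} = \left(6 \left(- \frac{1}{3}\right)^{2}\right)^{2} = \left(6 \cdot \frac{1}{9}\right)^{2} = \left(\frac{2}{3}\right)^{2} = \frac{4}{9}$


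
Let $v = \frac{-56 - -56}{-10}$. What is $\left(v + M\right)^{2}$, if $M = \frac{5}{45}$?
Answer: $\frac{1}{81} \approx 0.012346$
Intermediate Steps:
$v = 0$ ($v = \left(-56 + 56\right) \left(- \frac{1}{10}\right) = 0 \left(- \frac{1}{10}\right) = 0$)
$M = \frac{1}{9}$ ($M = 5 \cdot \frac{1}{45} = \frac{1}{9} \approx 0.11111$)
$\left(v + M\right)^{2} = \left(0 + \frac{1}{9}\right)^{2} = \left(\frac{1}{9}\right)^{2} = \frac{1}{81}$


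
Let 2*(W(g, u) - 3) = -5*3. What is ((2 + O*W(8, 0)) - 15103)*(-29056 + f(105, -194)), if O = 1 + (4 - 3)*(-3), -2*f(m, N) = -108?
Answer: 437698184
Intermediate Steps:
W(g, u) = -9/2 (W(g, u) = 3 + (-5*3)/2 = 3 + (½)*(-15) = 3 - 15/2 = -9/2)
f(m, N) = 54 (f(m, N) = -½*(-108) = 54)
O = -2 (O = 1 + 1*(-3) = 1 - 3 = -2)
((2 + O*W(8, 0)) - 15103)*(-29056 + f(105, -194)) = ((2 - 2*(-9/2)) - 15103)*(-29056 + 54) = ((2 + 9) - 15103)*(-29002) = (11 - 15103)*(-29002) = -15092*(-29002) = 437698184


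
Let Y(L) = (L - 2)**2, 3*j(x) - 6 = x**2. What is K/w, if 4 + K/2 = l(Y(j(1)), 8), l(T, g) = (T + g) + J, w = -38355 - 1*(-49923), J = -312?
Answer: -2771/52056 ≈ -0.053231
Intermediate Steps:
j(x) = 2 + x**2/3
w = 11568 (w = -38355 + 49923 = 11568)
Y(L) = (-2 + L)**2
l(T, g) = -312 + T + g (l(T, g) = (T + g) - 312 = -312 + T + g)
K = -5542/9 (K = -8 + 2*(-312 + (-2 + (2 + (1/3)*1**2))**2 + 8) = -8 + 2*(-312 + (-2 + (2 + (1/3)*1))**2 + 8) = -8 + 2*(-312 + (-2 + (2 + 1/3))**2 + 8) = -8 + 2*(-312 + (-2 + 7/3)**2 + 8) = -8 + 2*(-312 + (1/3)**2 + 8) = -8 + 2*(-312 + 1/9 + 8) = -8 + 2*(-2735/9) = -8 - 5470/9 = -5542/9 ≈ -615.78)
K/w = -5542/9/11568 = -5542/9*1/11568 = -2771/52056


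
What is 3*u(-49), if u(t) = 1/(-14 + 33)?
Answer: 3/19 ≈ 0.15789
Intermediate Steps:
u(t) = 1/19
3*u(-49) = 3*(1/19) = 3/19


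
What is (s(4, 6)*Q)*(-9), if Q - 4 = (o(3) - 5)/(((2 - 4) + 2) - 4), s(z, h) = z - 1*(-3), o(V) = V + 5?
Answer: -819/4 ≈ -204.75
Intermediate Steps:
o(V) = 5 + V
s(z, h) = 3 + z (s(z, h) = z + 3 = 3 + z)
Q = 13/4 (Q = 4 + ((5 + 3) - 5)/(((2 - 4) + 2) - 4) = 4 + (8 - 5)/((-2 + 2) - 4) = 4 + 3/(0 - 4) = 4 + 3/(-4) = 4 + 3*(-1/4) = 4 - 3/4 = 13/4 ≈ 3.2500)
(s(4, 6)*Q)*(-9) = ((3 + 4)*(13/4))*(-9) = (7*(13/4))*(-9) = (91/4)*(-9) = -819/4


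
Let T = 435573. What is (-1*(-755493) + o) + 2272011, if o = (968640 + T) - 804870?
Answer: 3626847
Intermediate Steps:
o = 599343 (o = (968640 + 435573) - 804870 = 1404213 - 804870 = 599343)
(-1*(-755493) + o) + 2272011 = (-1*(-755493) + 599343) + 2272011 = (755493 + 599343) + 2272011 = 1354836 + 2272011 = 3626847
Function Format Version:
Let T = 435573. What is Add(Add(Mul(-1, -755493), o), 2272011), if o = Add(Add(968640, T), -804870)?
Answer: 3626847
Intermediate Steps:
o = 599343 (o = Add(Add(968640, 435573), -804870) = Add(1404213, -804870) = 599343)
Add(Add(Mul(-1, -755493), o), 2272011) = Add(Add(Mul(-1, -755493), 599343), 2272011) = Add(Add(755493, 599343), 2272011) = Add(1354836, 2272011) = 3626847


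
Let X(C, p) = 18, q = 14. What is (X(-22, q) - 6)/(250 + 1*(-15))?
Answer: 12/235 ≈ 0.051064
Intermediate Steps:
(X(-22, q) - 6)/(250 + 1*(-15)) = (18 - 6)/(250 + 1*(-15)) = 12/(250 - 15) = 12/235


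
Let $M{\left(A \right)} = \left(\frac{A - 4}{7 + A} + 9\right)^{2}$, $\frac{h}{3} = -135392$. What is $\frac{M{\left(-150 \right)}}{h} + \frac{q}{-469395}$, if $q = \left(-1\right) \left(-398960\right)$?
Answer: $- \frac{1826277559589}{2148068680992} \approx -0.85019$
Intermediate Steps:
$q = 398960$
$h = -406176$ ($h = 3 \left(-135392\right) = -406176$)
$M{\left(A \right)} = \left(9 + \frac{-4 + A}{7 + A}\right)^{2}$ ($M{\left(A \right)} = \left(\frac{-4 + A}{7 + A} + 9\right)^{2} = \left(9 + \frac{-4 + A}{7 + A}\right)^{2}$)
$\frac{M{\left(-150 \right)}}{h} + \frac{q}{-469395} = \frac{\frac{1}{\left(7 - 150\right)^{2}} \left(59 + 10 \left(-150\right)\right)^{2}}{-406176} + \frac{398960}{-469395} = \frac{\left(59 - 1500\right)^{2}}{20449} \left(- \frac{1}{406176}\right) + 398960 \left(- \frac{1}{469395}\right) = \frac{\left(-1441\right)^{2}}{20449} \left(- \frac{1}{406176}\right) - \frac{79792}{93879} = \frac{1}{20449} \cdot 2076481 \left(- \frac{1}{406176}\right) - \frac{79792}{93879} = \frac{17161}{169} \left(- \frac{1}{406176}\right) - \frac{79792}{93879} = - \frac{17161}{68643744} - \frac{79792}{93879} = - \frac{1826277559589}{2148068680992}$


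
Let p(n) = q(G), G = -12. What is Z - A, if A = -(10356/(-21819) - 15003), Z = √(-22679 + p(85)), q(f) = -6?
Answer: -109120271/7273 + I*√22685 ≈ -15003.0 + 150.62*I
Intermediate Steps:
p(n) = -6
Z = I*√22685 (Z = √(-22679 - 6) = √(-22685) = I*√22685 ≈ 150.62*I)
A = 109120271/7273 (A = -(10356*(-1/21819) - 15003) = -(-3452/7273 - 15003) = -1*(-109120271/7273) = 109120271/7273 ≈ 15003.)
Z - A = I*√22685 - 1*109120271/7273 = I*√22685 - 109120271/7273 = -109120271/7273 + I*√22685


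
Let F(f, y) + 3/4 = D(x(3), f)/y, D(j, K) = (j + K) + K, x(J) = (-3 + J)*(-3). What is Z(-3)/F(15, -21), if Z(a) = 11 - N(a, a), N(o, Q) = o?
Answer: -392/61 ≈ -6.4262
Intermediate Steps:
x(J) = 9 - 3*J
D(j, K) = j + 2*K (D(j, K) = (K + j) + K = j + 2*K)
Z(a) = 11 - a
F(f, y) = -¾ + 2*f/y (F(f, y) = -¾ + ((9 - 3*3) + 2*f)/y = -¾ + ((9 - 9) + 2*f)/y = -¾ + (0 + 2*f)/y = -¾ + (2*f)/y = -¾ + 2*f/y)
Z(-3)/F(15, -21) = (11 - 1*(-3))/(-¾ + 2*15/(-21)) = (11 + 3)/(-¾ + 2*15*(-1/21)) = 14/(-¾ - 10/7) = 14/(-61/28) = 14*(-28/61) = -392/61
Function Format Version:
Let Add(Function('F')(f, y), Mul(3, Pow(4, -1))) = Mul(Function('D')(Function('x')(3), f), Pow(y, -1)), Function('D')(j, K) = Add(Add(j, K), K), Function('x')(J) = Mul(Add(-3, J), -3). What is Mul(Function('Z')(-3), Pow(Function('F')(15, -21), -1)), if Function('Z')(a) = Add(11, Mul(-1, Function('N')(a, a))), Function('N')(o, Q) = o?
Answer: Rational(-392, 61) ≈ -6.4262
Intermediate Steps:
Function('x')(J) = Add(9, Mul(-3, J))
Function('D')(j, K) = Add(j, Mul(2, K)) (Function('D')(j, K) = Add(Add(K, j), K) = Add(j, Mul(2, K)))
Function('Z')(a) = Add(11, Mul(-1, a))
Function('F')(f, y) = Add(Rational(-3, 4), Mul(2, f, Pow(y, -1))) (Function('F')(f, y) = Add(Rational(-3, 4), Mul(Add(Add(9, Mul(-3, 3)), Mul(2, f)), Pow(y, -1))) = Add(Rational(-3, 4), Mul(Add(Add(9, -9), Mul(2, f)), Pow(y, -1))) = Add(Rational(-3, 4), Mul(Add(0, Mul(2, f)), Pow(y, -1))) = Add(Rational(-3, 4), Mul(Mul(2, f), Pow(y, -1))) = Add(Rational(-3, 4), Mul(2, f, Pow(y, -1))))
Mul(Function('Z')(-3), Pow(Function('F')(15, -21), -1)) = Mul(Add(11, Mul(-1, -3)), Pow(Add(Rational(-3, 4), Mul(2, 15, Pow(-21, -1))), -1)) = Mul(Add(11, 3), Pow(Add(Rational(-3, 4), Mul(2, 15, Rational(-1, 21))), -1)) = Mul(14, Pow(Add(Rational(-3, 4), Rational(-10, 7)), -1)) = Mul(14, Pow(Rational(-61, 28), -1)) = Mul(14, Rational(-28, 61)) = Rational(-392, 61)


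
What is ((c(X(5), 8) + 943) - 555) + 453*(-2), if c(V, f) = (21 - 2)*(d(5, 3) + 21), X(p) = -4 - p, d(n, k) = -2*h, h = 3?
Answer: -233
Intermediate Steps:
d(n, k) = -6 (d(n, k) = -2*3 = -6)
c(V, f) = 285 (c(V, f) = (21 - 2)*(-6 + 21) = 19*15 = 285)
((c(X(5), 8) + 943) - 555) + 453*(-2) = ((285 + 943) - 555) + 453*(-2) = (1228 - 555) - 906 = 673 - 906 = -233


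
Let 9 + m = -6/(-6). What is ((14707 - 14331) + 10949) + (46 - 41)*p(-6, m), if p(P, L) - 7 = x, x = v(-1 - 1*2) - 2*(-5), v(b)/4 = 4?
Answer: 11490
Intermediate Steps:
v(b) = 16 (v(b) = 4*4 = 16)
m = -8 (m = -9 - 6/(-6) = -9 - 6*(-⅙) = -9 + 1 = -8)
x = 26 (x = 16 - 2*(-5) = 16 + 10 = 26)
p(P, L) = 33 (p(P, L) = 7 + 26 = 33)
((14707 - 14331) + 10949) + (46 - 41)*p(-6, m) = ((14707 - 14331) + 10949) + (46 - 41)*33 = (376 + 10949) + 5*33 = 11325 + 165 = 11490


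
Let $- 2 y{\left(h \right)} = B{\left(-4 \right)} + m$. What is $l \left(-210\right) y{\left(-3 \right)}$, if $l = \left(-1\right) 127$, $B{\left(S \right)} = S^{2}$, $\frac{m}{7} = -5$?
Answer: $253365$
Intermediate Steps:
$m = -35$ ($m = 7 \left(-5\right) = -35$)
$l = -127$
$y{\left(h \right)} = \frac{19}{2}$ ($y{\left(h \right)} = - \frac{\left(-4\right)^{2} - 35}{2} = - \frac{16 - 35}{2} = \left(- \frac{1}{2}\right) \left(-19\right) = \frac{19}{2}$)
$l \left(-210\right) y{\left(-3 \right)} = \left(-127\right) \left(-210\right) \frac{19}{2} = 26670 \cdot \frac{19}{2} = 253365$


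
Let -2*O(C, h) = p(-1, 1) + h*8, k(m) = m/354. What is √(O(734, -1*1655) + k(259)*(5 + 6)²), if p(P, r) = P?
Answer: √210187146/177 ≈ 81.909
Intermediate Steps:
k(m) = m/354 (k(m) = m*(1/354) = m/354)
O(C, h) = ½ - 4*h (O(C, h) = -(-1 + h*8)/2 = -(-1 + 8*h)/2 = ½ - 4*h)
√(O(734, -1*1655) + k(259)*(5 + 6)²) = √((½ - (-4)*1655) + ((1/354)*259)*(5 + 6)²) = √((½ - 4*(-1655)) + (259/354)*11²) = √((½ + 6620) + (259/354)*121) = √(13241/2 + 31339/354) = √(1187498/177) = √210187146/177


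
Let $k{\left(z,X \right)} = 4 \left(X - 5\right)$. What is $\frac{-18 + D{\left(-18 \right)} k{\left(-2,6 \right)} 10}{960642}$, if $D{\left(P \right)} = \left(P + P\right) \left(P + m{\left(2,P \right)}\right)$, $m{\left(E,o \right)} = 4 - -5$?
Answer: $\frac{719}{53369} \approx 0.013472$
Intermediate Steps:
$m{\left(E,o \right)} = 9$ ($m{\left(E,o \right)} = 4 + 5 = 9$)
$k{\left(z,X \right)} = -20 + 4 X$ ($k{\left(z,X \right)} = 4 \left(-5 + X\right) = -20 + 4 X$)
$D{\left(P \right)} = 2 P \left(9 + P\right)$ ($D{\left(P \right)} = \left(P + P\right) \left(P + 9\right) = 2 P \left(9 + P\right)$)
$\frac{-18 + D{\left(-18 \right)} k{\left(-2,6 \right)} 10}{960642} = \frac{-18 + 2 \left(-18\right) \left(9 - 18\right) \left(-20 + 4 \cdot 6\right) 10}{960642} = \left(-18 + 2 \left(-18\right) \left(-9\right) \left(-20 + 24\right) 10\right) \frac{1}{960642} = \left(-18 + 324 \cdot 4 \cdot 10\right) \frac{1}{960642} = \left(-18 + 324 \cdot 40\right) \frac{1}{960642} = \left(-18 + 12960\right) \frac{1}{960642} = 12942 \cdot \frac{1}{960642} = \frac{719}{53369}$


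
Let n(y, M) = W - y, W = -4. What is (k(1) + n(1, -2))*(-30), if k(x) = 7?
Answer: -60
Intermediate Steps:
n(y, M) = -4 - y
(k(1) + n(1, -2))*(-30) = (7 + (-4 - 1*1))*(-30) = (7 + (-4 - 1))*(-30) = (7 - 5)*(-30) = 2*(-30) = -60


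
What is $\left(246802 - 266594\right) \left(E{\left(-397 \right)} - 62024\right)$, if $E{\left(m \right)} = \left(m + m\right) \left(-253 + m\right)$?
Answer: $-8987072192$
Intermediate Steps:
$E{\left(m \right)} = 2 m \left(-253 + m\right)$
$\left(246802 - 266594\right) \left(E{\left(-397 \right)} - 62024\right) = \left(246802 - 266594\right) \left(2 \left(-397\right) \left(-253 - 397\right) - 62024\right) = - 19792 \left(2 \left(-397\right) \left(-650\right) - 62024\right) = - 19792 \left(516100 - 62024\right) = \left(-19792\right) 454076 = -8987072192$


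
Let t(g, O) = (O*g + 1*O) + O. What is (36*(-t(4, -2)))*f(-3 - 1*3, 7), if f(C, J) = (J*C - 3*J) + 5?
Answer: -25056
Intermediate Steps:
t(g, O) = 2*O + O*g (t(g, O) = (O*g + O) + O = (O + O*g) + O = 2*O + O*g)
f(C, J) = 5 - 3*J + C*J (f(C, J) = (C*J - 3*J) + 5 = (-3*J + C*J) + 5 = 5 - 3*J + C*J)
(36*(-t(4, -2)))*f(-3 - 1*3, 7) = (36*(-(-2)*(2 + 4)))*(5 - 3*7 + (-3 - 1*3)*7) = (36*(-(-2)*6))*(5 - 21 + (-3 - 3)*7) = (36*(-1*(-12)))*(5 - 21 - 6*7) = (36*12)*(5 - 21 - 42) = 432*(-58) = -25056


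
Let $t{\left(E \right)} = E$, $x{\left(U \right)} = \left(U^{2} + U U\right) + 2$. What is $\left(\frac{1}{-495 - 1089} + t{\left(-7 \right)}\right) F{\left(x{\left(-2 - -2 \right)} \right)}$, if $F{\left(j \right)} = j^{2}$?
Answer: $- \frac{11089}{396} \approx -28.003$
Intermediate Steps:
$x{\left(U \right)} = 2 + 2 U^{2}$ ($x{\left(U \right)} = \left(U^{2} + U^{2}\right) + 2 = 2 U^{2} + 2 = 2 + 2 U^{2}$)
$\left(\frac{1}{-495 - 1089} + t{\left(-7 \right)}\right) F{\left(x{\left(-2 - -2 \right)} \right)} = \left(\frac{1}{-495 - 1089} - 7\right) \left(2 + 2 \left(-2 - -2\right)^{2}\right)^{2} = \left(\frac{1}{-1584} - 7\right) \left(2 + 2 \left(-2 + 2\right)^{2}\right)^{2} = \left(- \frac{1}{1584} - 7\right) \left(2 + 2 \cdot 0^{2}\right)^{2} = - \frac{11089 \left(2 + 2 \cdot 0\right)^{2}}{1584} = - \frac{11089 \left(2 + 0\right)^{2}}{1584} = - \frac{11089 \cdot 2^{2}}{1584} = \left(- \frac{11089}{1584}\right) 4 = - \frac{11089}{396}$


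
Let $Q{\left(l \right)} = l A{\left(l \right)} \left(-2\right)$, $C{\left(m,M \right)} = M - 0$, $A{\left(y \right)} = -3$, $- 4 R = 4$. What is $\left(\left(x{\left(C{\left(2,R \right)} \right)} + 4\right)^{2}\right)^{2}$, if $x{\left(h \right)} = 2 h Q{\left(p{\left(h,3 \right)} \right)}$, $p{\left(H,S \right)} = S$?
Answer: $1048576$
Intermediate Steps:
$R = -1$ ($R = \left(- \frac{1}{4}\right) 4 = -1$)
$C{\left(m,M \right)} = M$ ($C{\left(m,M \right)} = M + 0 = M$)
$Q{\left(l \right)} = 6 l$ ($Q{\left(l \right)} = l \left(-3\right) \left(-2\right) = - 3 l \left(-2\right) = 6 l$)
$x{\left(h \right)} = 36 h$ ($x{\left(h \right)} = 2 h 6 \cdot 3 = 2 h 18 = 36 h$)
$\left(\left(x{\left(C{\left(2,R \right)} \right)} + 4\right)^{2}\right)^{2} = \left(\left(36 \left(-1\right) + 4\right)^{2}\right)^{2} = \left(\left(-36 + 4\right)^{2}\right)^{2} = \left(\left(-32\right)^{2}\right)^{2} = 1024^{2} = 1048576$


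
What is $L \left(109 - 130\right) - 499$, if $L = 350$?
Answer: $-7849$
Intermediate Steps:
$L \left(109 - 130\right) - 499 = 350 \left(109 - 130\right) - 499 = 350 \left(-21\right) - 499 = -7350 - 499 = -7849$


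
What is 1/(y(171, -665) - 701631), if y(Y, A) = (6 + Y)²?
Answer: -1/670302 ≈ -1.4919e-6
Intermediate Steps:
1/(y(171, -665) - 701631) = 1/((6 + 171)² - 701631) = 1/(177² - 701631) = 1/(31329 - 701631) = 1/(-670302) = -1/670302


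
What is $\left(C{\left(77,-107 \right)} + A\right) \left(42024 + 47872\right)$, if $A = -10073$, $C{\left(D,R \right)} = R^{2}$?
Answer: $123696896$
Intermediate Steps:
$\left(C{\left(77,-107 \right)} + A\right) \left(42024 + 47872\right) = \left(\left(-107\right)^{2} - 10073\right) \left(42024 + 47872\right) = \left(11449 - 10073\right) 89896 = 1376 \cdot 89896 = 123696896$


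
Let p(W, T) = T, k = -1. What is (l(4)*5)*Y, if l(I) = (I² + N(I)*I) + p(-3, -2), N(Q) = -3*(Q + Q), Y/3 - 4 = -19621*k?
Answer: -24138750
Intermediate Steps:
Y = 58875 (Y = 12 + 3*(-19621*(-1)) = 12 + 3*19621 = 12 + 58863 = 58875)
N(Q) = -6*Q
l(I) = -2 - 5*I² (l(I) = (I² + (-6*I)*I) - 2 = (I² - 6*I²) - 2 = -5*I² - 2 = -2 - 5*I²)
(l(4)*5)*Y = ((-2 - 5*4²)*5)*58875 = ((-2 - 5*16)*5)*58875 = ((-2 - 80)*5)*58875 = -82*5*58875 = -410*58875 = -24138750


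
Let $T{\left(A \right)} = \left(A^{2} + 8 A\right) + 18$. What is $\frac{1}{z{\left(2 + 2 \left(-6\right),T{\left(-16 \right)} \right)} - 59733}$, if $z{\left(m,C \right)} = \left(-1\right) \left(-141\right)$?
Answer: $- \frac{1}{59592} \approx -1.6781 \cdot 10^{-5}$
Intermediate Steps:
$T{\left(A \right)} = 18 + A^{2} + 8 A$
$z{\left(m,C \right)} = 141$
$\frac{1}{z{\left(2 + 2 \left(-6\right),T{\left(-16 \right)} \right)} - 59733} = \frac{1}{141 - 59733} = \frac{1}{-59592} = - \frac{1}{59592}$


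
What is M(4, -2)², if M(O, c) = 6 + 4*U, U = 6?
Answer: 900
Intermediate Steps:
M(O, c) = 30 (M(O, c) = 6 + 4*6 = 6 + 24 = 30)
M(4, -2)² = 30² = 900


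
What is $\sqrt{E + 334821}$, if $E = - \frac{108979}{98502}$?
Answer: $\frac{\sqrt{3248638233413826}}{98502} \approx 578.64$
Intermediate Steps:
$E = - \frac{108979}{98502}$ ($E = \left(-108979\right) \frac{1}{98502} = - \frac{108979}{98502} \approx -1.1064$)
$\sqrt{E + 334821} = \sqrt{- \frac{108979}{98502} + 334821} = \sqrt{\frac{32980429163}{98502}} = \frac{\sqrt{3248638233413826}}{98502}$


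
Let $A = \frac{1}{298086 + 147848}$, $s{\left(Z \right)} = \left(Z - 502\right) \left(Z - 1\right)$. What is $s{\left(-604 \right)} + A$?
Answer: $\frac{298387817421}{445934} \approx 6.6913 \cdot 10^{5}$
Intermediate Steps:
$s{\left(Z \right)} = \left(-1 + Z\right) \left(-502 + Z\right)$ ($s{\left(Z \right)} = \left(-502 + Z\right) \left(Z + \left(-273 + 272\right)\right) = \left(-502 + Z\right) \left(Z - 1\right) = \left(-502 + Z\right) \left(-1 + Z\right) = \left(-1 + Z\right) \left(-502 + Z\right)$)
$A = \frac{1}{445934} \approx 2.2425 \cdot 10^{-6}$
$s{\left(-604 \right)} + A = \left(502 + \left(-604\right)^{2} - -303812\right) + \frac{1}{445934} = \left(502 + 364816 + 303812\right) + \frac{1}{445934} = 669130 + \frac{1}{445934} = \frac{298387817421}{445934}$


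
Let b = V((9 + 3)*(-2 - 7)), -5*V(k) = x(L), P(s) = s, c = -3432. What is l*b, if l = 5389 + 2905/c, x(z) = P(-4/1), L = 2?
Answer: 18492143/4290 ≈ 4310.5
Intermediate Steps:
x(z) = -4 (x(z) = -4/1 = -4*1 = -4)
V(k) = 4/5 (V(k) = -1/5*(-4) = 4/5)
b = 4/5 ≈ 0.80000
l = 18492143/3432 (l = 5389 + 2905/(-3432) = 5389 + 2905*(-1/3432) = 5389 - 2905/3432 = 18492143/3432 ≈ 5388.2)
l*b = (18492143/3432)*(4/5) = 18492143/4290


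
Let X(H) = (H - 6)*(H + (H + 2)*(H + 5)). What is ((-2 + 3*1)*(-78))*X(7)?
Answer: -8970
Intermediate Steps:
X(H) = (-6 + H)*(H + (2 + H)*(5 + H))
((-2 + 3*1)*(-78))*X(7) = ((-2 + 3*1)*(-78))*(-60 + 7**3 - 38*7 + 2*7**2) = ((-2 + 3)*(-78))*(-60 + 343 - 266 + 2*49) = (1*(-78))*(-60 + 343 - 266 + 98) = -78*115 = -8970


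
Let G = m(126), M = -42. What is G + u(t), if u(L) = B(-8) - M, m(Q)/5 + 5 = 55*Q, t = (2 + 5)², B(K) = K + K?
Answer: 34651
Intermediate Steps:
B(K) = 2*K
t = 49 (t = 7² = 49)
m(Q) = -25 + 275*Q (m(Q) = -25 + 5*(55*Q) = -25 + 275*Q)
G = 34625 (G = -25 + 275*126 = -25 + 34650 = 34625)
u(L) = 26 (u(L) = 2*(-8) - 1*(-42) = -16 + 42 = 26)
G + u(t) = 34625 + 26 = 34651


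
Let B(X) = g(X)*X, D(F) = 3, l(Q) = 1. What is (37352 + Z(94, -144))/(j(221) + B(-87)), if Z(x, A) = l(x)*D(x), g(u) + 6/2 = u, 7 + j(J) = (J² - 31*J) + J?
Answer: 1205/1614 ≈ 0.74659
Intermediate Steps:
j(J) = -7 + J² - 30*J (j(J) = -7 + ((J² - 31*J) + J) = -7 + (J² - 30*J) = -7 + J² - 30*J)
g(u) = -3 + u
Z(x, A) = 3 (Z(x, A) = 1*3 = 3)
B(X) = X*(-3 + X) (B(X) = (-3 + X)*X = X*(-3 + X))
(37352 + Z(94, -144))/(j(221) + B(-87)) = (37352 + 3)/((-7 + 221² - 30*221) - 87*(-3 - 87)) = 37355/((-7 + 48841 - 6630) - 87*(-90)) = 37355/(42204 + 7830) = 37355/50034 = 37355*(1/50034) = 1205/1614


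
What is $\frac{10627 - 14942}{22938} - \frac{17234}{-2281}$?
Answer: $\frac{385470977}{52321578} \approx 7.3673$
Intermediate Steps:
$\frac{10627 - 14942}{22938} - \frac{17234}{-2281} = \left(10627 - 14942\right) \frac{1}{22938} - - \frac{17234}{2281} = \left(-4315\right) \frac{1}{22938} + \frac{17234}{2281} = - \frac{4315}{22938} + \frac{17234}{2281} = \frac{385470977}{52321578}$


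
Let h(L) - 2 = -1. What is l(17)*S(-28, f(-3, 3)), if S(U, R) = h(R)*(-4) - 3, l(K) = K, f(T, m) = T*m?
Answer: -119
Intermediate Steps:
h(L) = 1 (h(L) = 2 - 1 = 1)
S(U, R) = -7 (S(U, R) = 1*(-4) - 3 = -4 - 3 = -7)
l(17)*S(-28, f(-3, 3)) = 17*(-7) = -119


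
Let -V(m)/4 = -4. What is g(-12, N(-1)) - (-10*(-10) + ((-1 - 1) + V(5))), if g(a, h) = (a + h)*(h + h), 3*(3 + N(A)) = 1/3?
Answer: -2266/81 ≈ -27.975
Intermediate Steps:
V(m) = 16 (V(m) = -4*(-4) = 16)
N(A) = -26/9 (N(A) = -3 + (⅓)/3 = -3 + (⅓)*(⅓) = -3 + ⅑ = -26/9)
g(a, h) = 2*h*(a + h) (g(a, h) = (a + h)*(2*h) = 2*h*(a + h))
g(-12, N(-1)) - (-10*(-10) + ((-1 - 1) + V(5))) = 2*(-26/9)*(-12 - 26/9) - (-10*(-10) + ((-1 - 1) + 16)) = 2*(-26/9)*(-134/9) - (100 + (-2 + 16)) = 6968/81 - (100 + 14) = 6968/81 - 1*114 = 6968/81 - 114 = -2266/81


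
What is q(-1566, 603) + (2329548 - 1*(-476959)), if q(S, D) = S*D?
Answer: 1862209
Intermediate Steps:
q(S, D) = D*S
q(-1566, 603) + (2329548 - 1*(-476959)) = 603*(-1566) + (2329548 - 1*(-476959)) = -944298 + (2329548 + 476959) = -944298 + 2806507 = 1862209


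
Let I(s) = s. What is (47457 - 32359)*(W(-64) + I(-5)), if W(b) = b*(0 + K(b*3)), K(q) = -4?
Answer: 3789598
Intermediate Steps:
W(b) = -4*b (W(b) = b*(0 - 4) = b*(-4) = -4*b)
(47457 - 32359)*(W(-64) + I(-5)) = (47457 - 32359)*(-4*(-64) - 5) = 15098*(256 - 5) = 15098*251 = 3789598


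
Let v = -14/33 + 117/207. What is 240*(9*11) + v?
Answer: 18033947/759 ≈ 23760.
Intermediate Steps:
v = 107/759 (v = -14*1/33 + 117*(1/207) = -14/33 + 13/23 = 107/759 ≈ 0.14097)
240*(9*11) + v = 240*(9*11) + 107/759 = 240*99 + 107/759 = 23760 + 107/759 = 18033947/759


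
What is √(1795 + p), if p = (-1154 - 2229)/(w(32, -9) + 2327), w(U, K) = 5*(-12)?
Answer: √9217354494/2267 ≈ 42.350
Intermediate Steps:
w(U, K) = -60
p = -3383/2267 (p = (-1154 - 2229)/(-60 + 2327) = -3383/2267 ≈ -1.4923)
√(1795 + p) = √(1795 - 3383/2267) = √(4065882/2267) = √9217354494/2267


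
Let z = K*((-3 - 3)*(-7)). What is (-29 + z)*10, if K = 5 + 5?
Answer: 3910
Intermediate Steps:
K = 10
z = 420 (z = 10*((-3 - 3)*(-7)) = 10*(-6*(-7)) = 10*42 = 420)
(-29 + z)*10 = (-29 + 420)*10 = 391*10 = 3910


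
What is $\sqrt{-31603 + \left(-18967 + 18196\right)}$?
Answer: $i \sqrt{32374} \approx 179.93 i$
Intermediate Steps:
$\sqrt{-31603 + \left(-18967 + 18196\right)} = \sqrt{-31603 - 771} = \sqrt{-32374} = i \sqrt{32374}$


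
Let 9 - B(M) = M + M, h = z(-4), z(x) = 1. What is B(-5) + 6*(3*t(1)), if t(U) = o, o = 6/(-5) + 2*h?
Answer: 167/5 ≈ 33.400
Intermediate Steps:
h = 1
B(M) = 9 - 2*M (B(M) = 9 - (M + M) = 9 - 2*M)
o = ⅘ (o = 6/(-5) + 2*1 = 6*(-⅕) + 2 = -6/5 + 2 = ⅘ ≈ 0.80000)
t(U) = ⅘
B(-5) + 6*(3*t(1)) = (9 - 2*(-5)) + 6*(3*(⅘)) = (9 + 10) + 6*(12/5) = 19 + 72/5 = 167/5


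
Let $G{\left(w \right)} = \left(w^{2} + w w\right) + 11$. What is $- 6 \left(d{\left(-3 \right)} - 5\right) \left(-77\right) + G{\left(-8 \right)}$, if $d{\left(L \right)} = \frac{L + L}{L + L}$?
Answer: $-1709$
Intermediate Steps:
$d{\left(L \right)} = 1$ ($d{\left(L \right)} = \frac{2 L}{2 L} = 2 L \frac{1}{2 L} = 1$)
$G{\left(w \right)} = 11 + 2 w^{2}$ ($G{\left(w \right)} = \left(w^{2} + w^{2}\right) + 11 = 2 w^{2} + 11 = 11 + 2 w^{2}$)
$- 6 \left(d{\left(-3 \right)} - 5\right) \left(-77\right) + G{\left(-8 \right)} = - 6 \left(1 - 5\right) \left(-77\right) + \left(11 + 2 \left(-8\right)^{2}\right) = \left(-6\right) \left(-4\right) \left(-77\right) + \left(11 + 2 \cdot 64\right) = 24 \left(-77\right) + \left(11 + 128\right) = -1848 + 139 = -1709$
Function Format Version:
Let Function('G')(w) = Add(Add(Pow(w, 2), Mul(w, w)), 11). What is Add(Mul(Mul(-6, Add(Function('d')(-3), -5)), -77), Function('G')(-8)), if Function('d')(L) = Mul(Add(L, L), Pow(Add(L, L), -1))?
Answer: -1709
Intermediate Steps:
Function('d')(L) = 1 (Function('d')(L) = Mul(Mul(2, L), Pow(Mul(2, L), -1)) = Mul(Mul(2, L), Mul(Rational(1, 2), Pow(L, -1))) = 1)
Function('G')(w) = Add(11, Mul(2, Pow(w, 2))) (Function('G')(w) = Add(Add(Pow(w, 2), Pow(w, 2)), 11) = Add(Mul(2, Pow(w, 2)), 11) = Add(11, Mul(2, Pow(w, 2))))
Add(Mul(Mul(-6, Add(Function('d')(-3), -5)), -77), Function('G')(-8)) = Add(Mul(Mul(-6, Add(1, -5)), -77), Add(11, Mul(2, Pow(-8, 2)))) = Add(Mul(Mul(-6, -4), -77), Add(11, Mul(2, 64))) = Add(Mul(24, -77), Add(11, 128)) = Add(-1848, 139) = -1709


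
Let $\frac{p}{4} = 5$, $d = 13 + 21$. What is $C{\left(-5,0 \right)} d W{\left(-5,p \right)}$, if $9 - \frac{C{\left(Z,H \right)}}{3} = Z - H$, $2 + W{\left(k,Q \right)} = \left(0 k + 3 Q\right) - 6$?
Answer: $74256$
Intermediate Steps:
$d = 34$
$p = 20$ ($p = 4 \cdot 5 = 20$)
$W{\left(k,Q \right)} = -8 + 3 Q$ ($W{\left(k,Q \right)} = -2 + \left(\left(0 k + 3 Q\right) - 6\right) = -2 + \left(\left(0 + 3 Q\right) - 6\right) = -2 + \left(3 Q - 6\right) = -2 + \left(-6 + 3 Q\right) = -8 + 3 Q$)
$C{\left(Z,H \right)} = 27 - 3 Z + 3 H$ ($C{\left(Z,H \right)} = 27 - 3 \left(Z - H\right) = 27 + \left(- 3 Z + 3 H\right) = 27 - 3 Z + 3 H$)
$C{\left(-5,0 \right)} d W{\left(-5,p \right)} = \left(27 - -15 + 3 \cdot 0\right) 34 \left(-8 + 3 \cdot 20\right) = \left(27 + 15 + 0\right) 34 \left(-8 + 60\right) = 42 \cdot 34 \cdot 52 = 1428 \cdot 52 = 74256$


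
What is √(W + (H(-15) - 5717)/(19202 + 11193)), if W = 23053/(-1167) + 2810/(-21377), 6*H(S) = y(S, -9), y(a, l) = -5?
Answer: I*√46166355436472125025571210/1516525637610 ≈ 4.4804*I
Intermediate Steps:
H(S) = -⅚ (H(S) = (⅙)*(-5) = -⅚)
W = -496083251/24946959 (W = 23053*(-1/1167) + 2810*(-1/21377) = -23053/1167 - 2810/21377 = -496083251/24946959 ≈ -19.886)
√(W + (H(-15) - 5717)/(19202 + 11193)) = √(-496083251/24946959 + (-⅚ - 5717)/(19202 + 11193)) = √(-496083251/24946959 - 34307/6/30395) = √(-496083251/24946959 - 34307/6*1/30395) = √(-496083251/24946959 - 34307/182370) = √(-30442185935761/1516525637610) = I*√46166355436472125025571210/1516525637610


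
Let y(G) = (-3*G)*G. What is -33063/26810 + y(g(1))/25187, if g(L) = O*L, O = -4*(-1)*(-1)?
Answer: -834044661/675263470 ≈ -1.2351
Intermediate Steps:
O = -4 (O = 4*(-1) = -4)
g(L) = -4*L
y(G) = -3*G**2
-33063/26810 + y(g(1))/25187 = -33063/26810 - 3*(-4*1)**2/25187 = -33063*1/26810 - 3*(-4)**2*(1/25187) = -33063/26810 - 3*16*(1/25187) = -33063/26810 - 48*1/25187 = -33063/26810 - 48/25187 = -834044661/675263470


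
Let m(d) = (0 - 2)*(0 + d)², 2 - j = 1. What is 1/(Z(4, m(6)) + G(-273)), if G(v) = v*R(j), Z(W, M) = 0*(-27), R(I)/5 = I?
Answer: -1/1365 ≈ -0.00073260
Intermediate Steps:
j = 1 (j = 2 - 1*1 = 2 - 1 = 1)
R(I) = 5*I
m(d) = -2*d²
Z(W, M) = 0
G(v) = 5*v (G(v) = v*(5*1) = v*5 = 5*v)
1/(Z(4, m(6)) + G(-273)) = 1/(0 + 5*(-273)) = 1/(0 - 1365) = 1/(-1365) = -1/1365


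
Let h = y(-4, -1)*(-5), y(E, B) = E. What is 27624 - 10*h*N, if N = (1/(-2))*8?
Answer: 28424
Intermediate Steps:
N = -4 (N = (1*(-½))*8 = -½*8 = -4)
h = 20 (h = -4*(-5) = 20)
27624 - 10*h*N = 27624 - 10*20*(-4) = 27624 - 200*(-4) = 27624 - 1*(-800) = 27624 + 800 = 28424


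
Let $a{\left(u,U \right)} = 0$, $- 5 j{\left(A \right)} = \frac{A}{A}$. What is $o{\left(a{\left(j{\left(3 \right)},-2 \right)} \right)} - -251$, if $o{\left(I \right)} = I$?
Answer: $251$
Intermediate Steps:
$j{\left(A \right)} = - \frac{1}{5}$ ($j{\left(A \right)} = - \frac{A \frac{1}{A}}{5} = \left(- \frac{1}{5}\right) 1 = - \frac{1}{5}$)
$o{\left(a{\left(j{\left(3 \right)},-2 \right)} \right)} - -251 = 0 - -251 = 0 + 251 = 251$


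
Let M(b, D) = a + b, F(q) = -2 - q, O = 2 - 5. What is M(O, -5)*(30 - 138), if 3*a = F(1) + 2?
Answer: 360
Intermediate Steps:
O = -3
a = -⅓ (a = ((-2 - 1*1) + 2)/3 = ((-2 - 1) + 2)/3 = (-3 + 2)/3 = (⅓)*(-1) = -⅓ ≈ -0.33333)
M(b, D) = -⅓ + b
M(O, -5)*(30 - 138) = (-⅓ - 3)*(30 - 138) = -10/3*(-108) = 360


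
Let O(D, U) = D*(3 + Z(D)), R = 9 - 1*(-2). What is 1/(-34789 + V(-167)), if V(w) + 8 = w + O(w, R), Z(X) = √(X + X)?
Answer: I/(-35465*I + 167*√334) ≈ -2.799e-5 + 2.4087e-6*I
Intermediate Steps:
R = 11 (R = 9 + 2 = 11)
Z(X) = √2*√X (Z(X) = √(2*X) = √2*√X)
O(D, U) = D*(3 + √2*√D)
V(w) = -8 + w + w*(3 + √2*√w) (V(w) = -8 + (w + w*(3 + √2*√w)) = -8 + w + w*(3 + √2*√w))
1/(-34789 + V(-167)) = 1/(-34789 + (-8 + 4*(-167) + √2*(-167)^(3/2))) = 1/(-34789 + (-8 - 668 + √2*(-167*I*√167))) = 1/(-34789 + (-8 - 668 - 167*I*√334)) = 1/(-34789 + (-676 - 167*I*√334)) = 1/(-35465 - 167*I*√334)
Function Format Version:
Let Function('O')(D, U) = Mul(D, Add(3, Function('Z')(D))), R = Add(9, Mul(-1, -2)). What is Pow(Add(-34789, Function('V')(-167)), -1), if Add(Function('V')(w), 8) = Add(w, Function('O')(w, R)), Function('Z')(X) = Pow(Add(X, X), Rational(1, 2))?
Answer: Mul(I, Pow(Add(Mul(-35465, I), Mul(167, Pow(334, Rational(1, 2)))), -1)) ≈ Add(-2.7990e-5, Mul(2.4087e-6, I))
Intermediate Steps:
R = 11 (R = Add(9, 2) = 11)
Function('Z')(X) = Mul(Pow(2, Rational(1, 2)), Pow(X, Rational(1, 2))) (Function('Z')(X) = Pow(Mul(2, X), Rational(1, 2)) = Mul(Pow(2, Rational(1, 2)), Pow(X, Rational(1, 2))))
Function('O')(D, U) = Mul(D, Add(3, Mul(Pow(2, Rational(1, 2)), Pow(D, Rational(1, 2)))))
Function('V')(w) = Add(-8, w, Mul(w, Add(3, Mul(Pow(2, Rational(1, 2)), Pow(w, Rational(1, 2)))))) (Function('V')(w) = Add(-8, Add(w, Mul(w, Add(3, Mul(Pow(2, Rational(1, 2)), Pow(w, Rational(1, 2))))))) = Add(-8, w, Mul(w, Add(3, Mul(Pow(2, Rational(1, 2)), Pow(w, Rational(1, 2)))))))
Pow(Add(-34789, Function('V')(-167)), -1) = Pow(Add(-34789, Add(-8, Mul(4, -167), Mul(Pow(2, Rational(1, 2)), Pow(-167, Rational(3, 2))))), -1) = Pow(Add(-34789, Add(-8, -668, Mul(Pow(2, Rational(1, 2)), Mul(-167, I, Pow(167, Rational(1, 2)))))), -1) = Pow(Add(-34789, Add(-8, -668, Mul(-167, I, Pow(334, Rational(1, 2))))), -1) = Pow(Add(-34789, Add(-676, Mul(-167, I, Pow(334, Rational(1, 2))))), -1) = Pow(Add(-35465, Mul(-167, I, Pow(334, Rational(1, 2)))), -1)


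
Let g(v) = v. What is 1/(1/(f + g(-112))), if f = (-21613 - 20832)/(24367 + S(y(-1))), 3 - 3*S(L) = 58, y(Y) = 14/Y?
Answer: -8308487/73046 ≈ -113.74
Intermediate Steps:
S(L) = -55/3 (S(L) = 1 - ⅓*58 = 1 - 58/3 = -55/3)
f = -127335/73046 (f = (-21613 - 20832)/(24367 - 55/3) = -42445/73046/3 = -42445*3/73046 = -127335/73046 ≈ -1.7432)
1/(1/(f + g(-112))) = 1/(1/(-127335/73046 - 112)) = 1/(1/(-8308487/73046)) = 1/(-73046/8308487) = -8308487/73046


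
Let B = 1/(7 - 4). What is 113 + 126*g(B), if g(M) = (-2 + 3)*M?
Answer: 155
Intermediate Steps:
B = ⅓ (B = 1/3 = ⅓ ≈ 0.33333)
g(M) = M (g(M) = 1*M = M)
113 + 126*g(B) = 113 + 126*(⅓) = 113 + 42 = 155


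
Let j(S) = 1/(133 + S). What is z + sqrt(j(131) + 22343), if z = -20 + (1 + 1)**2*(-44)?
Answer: -196 + sqrt(389304498)/132 ≈ -46.524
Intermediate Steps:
z = -196 (z = -20 + 2**2*(-44) = -20 + 4*(-44) = -20 - 176 = -196)
z + sqrt(j(131) + 22343) = -196 + sqrt(1/(133 + 131) + 22343) = -196 + sqrt(1/264 + 22343) = -196 + sqrt(5898553/264) = -196 + sqrt(389304498)/132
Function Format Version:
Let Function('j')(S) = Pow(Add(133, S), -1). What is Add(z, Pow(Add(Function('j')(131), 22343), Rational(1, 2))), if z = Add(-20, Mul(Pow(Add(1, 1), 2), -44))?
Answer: Add(-196, Mul(Rational(1, 132), Pow(389304498, Rational(1, 2)))) ≈ -46.524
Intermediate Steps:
z = -196 (z = Add(-20, Mul(Pow(2, 2), -44)) = Add(-20, Mul(4, -44)) = Add(-20, -176) = -196)
Add(z, Pow(Add(Function('j')(131), 22343), Rational(1, 2))) = Add(-196, Pow(Add(Pow(Add(133, 131), -1), 22343), Rational(1, 2))) = Add(-196, Pow(Add(Pow(264, -1), 22343), Rational(1, 2))) = Add(-196, Pow(Add(Rational(1, 264), 22343), Rational(1, 2))) = Add(-196, Pow(Rational(5898553, 264), Rational(1, 2))) = Add(-196, Mul(Rational(1, 132), Pow(389304498, Rational(1, 2))))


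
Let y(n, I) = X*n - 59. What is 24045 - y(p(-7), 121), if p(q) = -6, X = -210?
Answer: 22844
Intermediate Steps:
y(n, I) = -59 - 210*n (y(n, I) = -210*n - 59 = -59 - 210*n)
24045 - y(p(-7), 121) = 24045 - (-59 - 210*(-6)) = 24045 - (-59 + 1260) = 24045 - 1*1201 = 24045 - 1201 = 22844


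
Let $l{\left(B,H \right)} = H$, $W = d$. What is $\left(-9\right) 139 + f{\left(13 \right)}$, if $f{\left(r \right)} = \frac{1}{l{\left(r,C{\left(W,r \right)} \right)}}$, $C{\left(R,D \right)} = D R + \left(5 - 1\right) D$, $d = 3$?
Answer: $- \frac{113840}{91} \approx -1251.0$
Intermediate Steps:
$W = 3$
$C{\left(R,D \right)} = 4 D + D R$ ($C{\left(R,D \right)} = D R + 4 D = 4 D + D R$)
$f{\left(r \right)} = \frac{1}{7 r}$ ($f{\left(r \right)} = \frac{1}{r \left(4 + 3\right)} = \frac{1}{r 7} = \frac{1}{7 r}$)
$\left(-9\right) 139 + f{\left(13 \right)} = \left(-9\right) 139 + \frac{1}{7 \cdot 13} = -1251 + \frac{1}{7} \cdot \frac{1}{13} = -1251 + \frac{1}{91} = - \frac{113840}{91}$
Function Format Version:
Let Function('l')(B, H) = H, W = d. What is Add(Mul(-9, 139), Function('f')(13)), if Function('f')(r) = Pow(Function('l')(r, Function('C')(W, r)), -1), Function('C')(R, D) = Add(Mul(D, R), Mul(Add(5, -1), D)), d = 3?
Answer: Rational(-113840, 91) ≈ -1251.0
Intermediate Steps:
W = 3
Function('C')(R, D) = Add(Mul(4, D), Mul(D, R)) (Function('C')(R, D) = Add(Mul(D, R), Mul(4, D)) = Add(Mul(4, D), Mul(D, R)))
Function('f')(r) = Mul(Rational(1, 7), Pow(r, -1)) (Function('f')(r) = Pow(Mul(r, Add(4, 3)), -1) = Pow(Mul(r, 7), -1) = Pow(Mul(7, r), -1) = Mul(Rational(1, 7), Pow(r, -1)))
Add(Mul(-9, 139), Function('f')(13)) = Add(Mul(-9, 139), Mul(Rational(1, 7), Pow(13, -1))) = Add(-1251, Mul(Rational(1, 7), Rational(1, 13))) = Add(-1251, Rational(1, 91)) = Rational(-113840, 91)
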